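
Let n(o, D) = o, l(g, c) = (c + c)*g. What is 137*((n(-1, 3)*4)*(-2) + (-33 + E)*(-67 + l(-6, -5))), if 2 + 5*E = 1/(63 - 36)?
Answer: 4471132/135 ≈ 33120.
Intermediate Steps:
l(g, c) = 2*c*g (l(g, c) = (2*c)*g = 2*c*g)
E = -53/135 (E = -⅖ + 1/(5*(63 - 36)) = -⅖ + (⅕)/27 = -⅖ + (⅕)*(1/27) = -⅖ + 1/135 = -53/135 ≈ -0.39259)
137*((n(-1, 3)*4)*(-2) + (-33 + E)*(-67 + l(-6, -5))) = 137*(-1*4*(-2) + (-33 - 53/135)*(-67 + 2*(-5)*(-6))) = 137*(-4*(-2) - 4508*(-67 + 60)/135) = 137*(8 - 4508/135*(-7)) = 137*(8 + 31556/135) = 137*(32636/135) = 4471132/135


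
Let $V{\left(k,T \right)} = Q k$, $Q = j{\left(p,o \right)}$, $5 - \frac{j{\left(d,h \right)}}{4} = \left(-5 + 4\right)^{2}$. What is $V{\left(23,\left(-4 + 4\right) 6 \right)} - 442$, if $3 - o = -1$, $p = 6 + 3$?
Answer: $-74$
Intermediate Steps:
$p = 9$
$o = 4$ ($o = 3 - -1 = 3 + 1 = 4$)
$j{\left(d,h \right)} = 16$ ($j{\left(d,h \right)} = 20 - 4 \left(-5 + 4\right)^{2} = 20 - 4 \left(-1\right)^{2} = 20 - 4 = 16$)
$Q = 16$
$V{\left(k,T \right)} = 16 k$
$V{\left(23,\left(-4 + 4\right) 6 \right)} - 442 = 16 \cdot 23 - 442 = 368 - 442 = -74$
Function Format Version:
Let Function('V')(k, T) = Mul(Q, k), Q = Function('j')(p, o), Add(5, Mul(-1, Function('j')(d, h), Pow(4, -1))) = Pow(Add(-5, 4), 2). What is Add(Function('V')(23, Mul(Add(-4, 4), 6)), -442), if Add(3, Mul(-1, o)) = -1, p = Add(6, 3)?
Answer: -74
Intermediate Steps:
p = 9
o = 4 (o = Add(3, Mul(-1, -1)) = Add(3, 1) = 4)
Function('j')(d, h) = 16 (Function('j')(d, h) = Add(20, Mul(-4, Pow(Add(-5, 4), 2))) = Add(20, Mul(-4, Pow(-1, 2))) = Add(20, Mul(-4, 1)) = Add(20, -4) = 16)
Q = 16
Function('V')(k, T) = Mul(16, k)
Add(Function('V')(23, Mul(Add(-4, 4), 6)), -442) = Add(Mul(16, 23), -442) = Add(368, -442) = -74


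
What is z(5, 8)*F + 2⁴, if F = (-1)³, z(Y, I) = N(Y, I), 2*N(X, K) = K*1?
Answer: 12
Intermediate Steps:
N(X, K) = K/2 (N(X, K) = (K*1)/2 = K/2)
z(Y, I) = I/2
F = -1
z(5, 8)*F + 2⁴ = ((½)*8)*(-1) + 2⁴ = 4*(-1) + 16 = -4 + 16 = 12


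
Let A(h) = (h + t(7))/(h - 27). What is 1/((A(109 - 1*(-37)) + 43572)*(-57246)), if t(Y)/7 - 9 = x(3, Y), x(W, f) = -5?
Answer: -17/42404909076 ≈ -4.0090e-10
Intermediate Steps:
t(Y) = 28 (t(Y) = 63 + 7*(-5) = 63 - 35 = 28)
A(h) = (28 + h)/(-27 + h) (A(h) = (h + 28)/(h - 27) = (28 + h)/(-27 + h))
1/((A(109 - 1*(-37)) + 43572)*(-57246)) = 1/(((28 + (109 - 1*(-37)))/(-27 + (109 - 1*(-37))) + 43572)*(-57246)) = -1/57246/((28 + (109 + 37))/(-27 + (109 + 37)) + 43572) = -1/57246/((28 + 146)/(-27 + 146) + 43572) = -1/57246/(174/119 + 43572) = -1/57246/(5185242/119) = (119/5185242)*(-1/57246) = -17/42404909076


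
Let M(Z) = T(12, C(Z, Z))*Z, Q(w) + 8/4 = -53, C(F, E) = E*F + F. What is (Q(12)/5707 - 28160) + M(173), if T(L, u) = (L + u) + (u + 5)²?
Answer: 894959311517918/5707 ≈ 1.5682e+11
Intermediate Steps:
C(F, E) = F + E*F
Q(w) = -55 (Q(w) = -2 - 53 = -55)
T(L, u) = L + u + (5 + u)² (T(L, u) = (L + u) + (5 + u)² = L + u + (5 + u)²)
M(Z) = Z*(12 + (5 + Z*(1 + Z))² + Z*(1 + Z)) (M(Z) = (12 + Z*(1 + Z) + (5 + Z*(1 + Z))²)*Z = (12 + (5 + Z*(1 + Z))² + Z*(1 + Z))*Z = Z*(12 + (5 + Z*(1 + Z))² + Z*(1 + Z)))
(Q(12)/5707 - 28160) + M(173) = (-55/5707 - 28160) + 173*(12 + (5 + 173*(1 + 173))² + 173*(1 + 173)) = (-55*1/5707 - 28160) + 173*(12 + (5 + 173*174)² + 173*174) = (-55/5707 - 28160) + 173*(12 + (5 + 30102)² + 30102) = -160709175/5707 + 173*(12 + 30107² + 30102) = -160709175/5707 + 173*(12 + 906431449 + 30102) = -160709175/5707 + 173*906461563 = -160709175/5707 + 156817850399 = 894959311517918/5707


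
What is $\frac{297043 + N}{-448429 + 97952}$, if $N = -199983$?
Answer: $- \frac{97060}{350477} \approx -0.27694$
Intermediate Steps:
$\frac{297043 + N}{-448429 + 97952} = \frac{297043 - 199983}{-448429 + 97952} = \frac{97060}{-350477} = 97060 \left(- \frac{1}{350477}\right) = - \frac{97060}{350477}$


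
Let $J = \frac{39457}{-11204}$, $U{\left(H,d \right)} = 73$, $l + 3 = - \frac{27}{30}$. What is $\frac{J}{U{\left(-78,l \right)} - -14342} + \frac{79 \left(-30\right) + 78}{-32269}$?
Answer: $\frac{368897734787}{5211626142540} \approx 0.070784$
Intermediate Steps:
$l = - \frac{39}{10}$ ($l = -3 - \frac{27}{30} = -3 - \frac{9}{10} = - \frac{39}{10} \approx -3.9$)
$J = - \frac{39457}{11204}$ ($J = 39457 \left(- \frac{1}{11204}\right) = - \frac{39457}{11204} \approx -3.5217$)
$\frac{J}{U{\left(-78,l \right)} - -14342} + \frac{79 \left(-30\right) + 78}{-32269} = - \frac{39457}{11204 \left(73 - -14342\right)} + \frac{79 \left(-30\right) + 78}{-32269} = - \frac{39457}{11204 \left(73 + 14342\right)} + \left(-2370 + 78\right) \left(- \frac{1}{32269}\right) = - \frac{39457}{11204 \cdot 14415} - - \frac{2292}{32269} = \left(- \frac{39457}{11204}\right) \frac{1}{14415} + \frac{2292}{32269} = - \frac{39457}{161505660} + \frac{2292}{32269} = \frac{368897734787}{5211626142540}$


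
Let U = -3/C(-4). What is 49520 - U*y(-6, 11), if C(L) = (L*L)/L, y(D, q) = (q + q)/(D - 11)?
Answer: 1683713/34 ≈ 49521.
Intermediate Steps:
y(D, q) = 2*q/(-11 + D) (y(D, q) = (2*q)/(-11 + D) = 2*q/(-11 + D))
C(L) = L (C(L) = L²/L = L)
U = ¾ (U = -3/(-4) = -3*(-¼) = ¾ ≈ 0.75000)
49520 - U*y(-6, 11) = 49520 - 3*2*11/(-11 - 6)/4 = 49520 - 3*2*11/(-17)/4 = 49520 - 3*2*11*(-1/17)/4 = 49520 - 3*(-22)/(4*17) = 49520 - 1*(-33/34) = 49520 + 33/34 = 1683713/34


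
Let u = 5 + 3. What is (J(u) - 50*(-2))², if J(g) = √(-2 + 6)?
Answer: 10404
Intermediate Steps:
u = 8
J(g) = 2 (J(g) = √4 = 2)
(J(u) - 50*(-2))² = (2 - 50*(-2))² = (2 + 100)² = 102² = 10404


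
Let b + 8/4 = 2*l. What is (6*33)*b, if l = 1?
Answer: 0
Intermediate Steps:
b = 0 (b = -2 + 2*1 = -2 + 2 = 0)
(6*33)*b = (6*33)*0 = 198*0 = 0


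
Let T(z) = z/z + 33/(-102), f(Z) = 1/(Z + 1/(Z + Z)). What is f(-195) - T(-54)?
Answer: -1762433/2585734 ≈ -0.68160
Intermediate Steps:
f(Z) = 1/(Z + 1/(2*Z))
T(z) = 23/34 (T(z) = 1 + 33*(-1/102) = 1 - 11/34 = 23/34)
f(-195) - T(-54) = 2*(-195)/(1 + 2*(-195)²) - 1*23/34 = 2*(-195)/(1 + 2*38025) - 23/34 = 2*(-195)/(1 + 76050) - 23/34 = 2*(-195)/76051 - 23/34 = 2*(-195)*(1/76051) - 23/34 = -390/76051 - 23/34 = -1762433/2585734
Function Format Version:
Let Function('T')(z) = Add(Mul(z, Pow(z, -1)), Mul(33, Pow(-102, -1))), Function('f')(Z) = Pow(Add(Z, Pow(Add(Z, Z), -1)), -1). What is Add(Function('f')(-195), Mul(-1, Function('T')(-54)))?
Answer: Rational(-1762433, 2585734) ≈ -0.68160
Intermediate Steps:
Function('f')(Z) = Pow(Add(Z, Mul(Rational(1, 2), Pow(Z, -1))), -1) (Function('f')(Z) = Pow(Add(Z, Pow(Mul(2, Z), -1)), -1) = Pow(Add(Z, Mul(Rational(1, 2), Pow(Z, -1))), -1))
Function('T')(z) = Rational(23, 34) (Function('T')(z) = Add(1, Mul(33, Rational(-1, 102))) = Add(1, Rational(-11, 34)) = Rational(23, 34))
Add(Function('f')(-195), Mul(-1, Function('T')(-54))) = Add(Mul(2, -195, Pow(Add(1, Mul(2, Pow(-195, 2))), -1)), Mul(-1, Rational(23, 34))) = Add(Mul(2, -195, Pow(Add(1, Mul(2, 38025)), -1)), Rational(-23, 34)) = Add(Mul(2, -195, Pow(Add(1, 76050), -1)), Rational(-23, 34)) = Add(Mul(2, -195, Pow(76051, -1)), Rational(-23, 34)) = Add(Mul(2, -195, Rational(1, 76051)), Rational(-23, 34)) = Add(Rational(-390, 76051), Rational(-23, 34)) = Rational(-1762433, 2585734)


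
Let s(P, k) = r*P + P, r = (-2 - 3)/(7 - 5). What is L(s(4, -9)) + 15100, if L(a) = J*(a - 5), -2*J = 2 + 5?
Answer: 30277/2 ≈ 15139.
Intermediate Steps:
r = -5/2 ≈ -2.5000
s(P, k) = -3*P/2 (s(P, k) = -5*P/2 + P = -3*P/2)
J = -7/2 (J = -(2 + 5)/2 = -½*7 = -7/2 ≈ -3.5000)
L(a) = 35/2 - 7*a/2 (L(a) = -7*(a - 5)/2 = -7*(-5 + a)/2 = 35/2 - 7*a/2)
L(s(4, -9)) + 15100 = (35/2 - (-21)*4/4) + 15100 = (35/2 - 7/2*(-6)) + 15100 = (35/2 + 21) + 15100 = 77/2 + 15100 = 30277/2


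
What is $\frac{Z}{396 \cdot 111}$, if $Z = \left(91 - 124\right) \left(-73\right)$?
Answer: $\frac{73}{1332} \approx 0.054805$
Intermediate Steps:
$Z = 2409$ ($Z = \left(-33\right) \left(-73\right) = 2409$)
$\frac{Z}{396 \cdot 111} = \frac{2409}{396 \cdot 111} = \frac{2409}{43956} = 2409 \cdot \frac{1}{43956} = \frac{73}{1332}$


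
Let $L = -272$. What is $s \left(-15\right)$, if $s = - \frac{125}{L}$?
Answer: $- \frac{1875}{272} \approx -6.8934$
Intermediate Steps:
$s = \frac{125}{272}$ ($s = - \frac{125}{-272} = \left(-125\right) \left(- \frac{1}{272}\right) = \frac{125}{272} \approx 0.45956$)
$s \left(-15\right) = \frac{125}{272} \left(-15\right) = - \frac{1875}{272}$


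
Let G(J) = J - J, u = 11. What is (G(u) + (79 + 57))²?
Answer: 18496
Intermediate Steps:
G(J) = 0
(G(u) + (79 + 57))² = (0 + (79 + 57))² = (0 + 136)² = 136² = 18496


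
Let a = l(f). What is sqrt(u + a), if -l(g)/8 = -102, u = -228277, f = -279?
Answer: I*sqrt(227461) ≈ 476.93*I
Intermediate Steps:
l(g) = 816 (l(g) = -8*(-102) = 816)
a = 816
sqrt(u + a) = sqrt(-228277 + 816) = sqrt(-227461) = I*sqrt(227461)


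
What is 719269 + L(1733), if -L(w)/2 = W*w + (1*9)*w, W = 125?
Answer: 254825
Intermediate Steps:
L(w) = -268*w (L(w) = -2*(125*w + (1*9)*w) = -2*(125*w + 9*w) = -268*w)
719269 + L(1733) = 719269 - 268*1733 = 719269 - 464444 = 254825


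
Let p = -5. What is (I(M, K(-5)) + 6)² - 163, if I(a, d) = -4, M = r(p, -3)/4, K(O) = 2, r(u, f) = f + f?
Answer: -159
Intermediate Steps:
r(u, f) = 2*f
M = -3/2 (M = (2*(-3))/4 = -6*¼ = -3/2 ≈ -1.5000)
(I(M, K(-5)) + 6)² - 163 = (-4 + 6)² - 163 = 2² - 163 = 4 - 163 = -159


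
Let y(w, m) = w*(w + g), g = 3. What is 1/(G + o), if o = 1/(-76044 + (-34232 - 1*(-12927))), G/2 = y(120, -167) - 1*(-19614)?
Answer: 97349/6692549051 ≈ 1.4546e-5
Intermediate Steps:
y(w, m) = w*(3 + w) (y(w, m) = w*(w + 3) = w*(3 + w))
G = 68748 (G = 2*(120*(3 + 120) - 1*(-19614)) = 2*(120*123 + 19614) = 2*(14760 + 19614) = 2*34374 = 68748)
o = -1/97349 (o = 1/(-76044 + (-34232 + 12927)) = 1/(-76044 - 21305) = 1/(-97349) = -1/97349 ≈ -1.0272e-5)
1/(G + o) = 1/(68748 - 1/97349) = 1/(6692549051/97349) = 97349/6692549051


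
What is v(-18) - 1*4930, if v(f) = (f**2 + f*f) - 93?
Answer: -4375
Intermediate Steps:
v(f) = -93 + 2*f**2 (v(f) = (f**2 + f**2) - 93 = 2*f**2 - 93 = -93 + 2*f**2)
v(-18) - 1*4930 = (-93 + 2*(-18)**2) - 1*4930 = (-93 + 2*324) - 4930 = (-93 + 648) - 4930 = 555 - 4930 = -4375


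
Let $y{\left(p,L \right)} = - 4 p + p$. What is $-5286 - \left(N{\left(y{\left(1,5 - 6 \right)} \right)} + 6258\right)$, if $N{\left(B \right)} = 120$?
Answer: $-11664$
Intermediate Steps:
$y{\left(p,L \right)} = - 3 p$
$-5286 - \left(N{\left(y{\left(1,5 - 6 \right)} \right)} + 6258\right) = -5286 - \left(120 + 6258\right) = -5286 - 6378 = -11664$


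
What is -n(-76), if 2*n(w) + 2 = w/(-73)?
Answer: 35/73 ≈ 0.47945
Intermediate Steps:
n(w) = -1 - w/146 (n(w) = -1 + (w/(-73))/2 = -1 + (w*(-1/73))/2 = -1 + (-w/73)/2 = -1 - w/146)
-n(-76) = -(-1 - 1/146*(-76)) = -(-1 + 38/73) = -1*(-35/73) = 35/73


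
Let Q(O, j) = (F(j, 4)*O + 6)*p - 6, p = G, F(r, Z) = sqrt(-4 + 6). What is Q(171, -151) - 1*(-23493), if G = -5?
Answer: 23457 - 855*sqrt(2) ≈ 22248.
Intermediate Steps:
F(r, Z) = sqrt(2)
p = -5
Q(O, j) = -36 - 5*O*sqrt(2) (Q(O, j) = (sqrt(2)*O + 6)*(-5) - 6 = (O*sqrt(2) + 6)*(-5) - 6 = (6 + O*sqrt(2))*(-5) - 6 = (-30 - 5*O*sqrt(2)) - 6 = -36 - 5*O*sqrt(2))
Q(171, -151) - 1*(-23493) = (-36 - 5*171*sqrt(2)) - 1*(-23493) = (-36 - 855*sqrt(2)) + 23493 = 23457 - 855*sqrt(2)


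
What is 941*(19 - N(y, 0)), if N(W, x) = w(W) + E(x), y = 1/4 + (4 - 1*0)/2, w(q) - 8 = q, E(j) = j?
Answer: 32935/4 ≈ 8233.8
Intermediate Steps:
w(q) = 8 + q
y = 9/4 (y = 1*(¼) + (4 + 0)*(½) = ¼ + 4*(½) = ¼ + 2 = 9/4 ≈ 2.2500)
N(W, x) = 8 + W + x (N(W, x) = (8 + W) + x = 8 + W + x)
941*(19 - N(y, 0)) = 941*(19 - (8 + 9/4 + 0)) = 941*(19 - 1*41/4) = 941*(19 - 41/4) = 941*(35/4) = 32935/4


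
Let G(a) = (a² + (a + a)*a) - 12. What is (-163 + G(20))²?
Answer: 1050625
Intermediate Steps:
G(a) = -12 + 3*a² (G(a) = (a² + (2*a)*a) - 12 = (a² + 2*a²) - 12 = 3*a² - 12 = -12 + 3*a²)
(-163 + G(20))² = (-163 + (-12 + 3*20²))² = (-163 + (-12 + 3*400))² = (-163 + (-12 + 1200))² = (-163 + 1188)² = 1025² = 1050625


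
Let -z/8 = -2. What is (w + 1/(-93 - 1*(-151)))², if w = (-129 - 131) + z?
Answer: 200250801/3364 ≈ 59528.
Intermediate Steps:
z = 16 (z = -8*(-2) = 16)
w = -244 (w = (-129 - 131) + 16 = -260 + 16 = -244)
(w + 1/(-93 - 1*(-151)))² = (-244 + 1/(-93 - 1*(-151)))² = (-244 + 1/(-93 + 151))² = (-244 + 1/58)² = (-14151/58)² = 200250801/3364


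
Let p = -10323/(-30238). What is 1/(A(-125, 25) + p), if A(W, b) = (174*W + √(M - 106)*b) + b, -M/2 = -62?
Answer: -19863651444026/431520760049946529 - 68575248300*√2/431520760049946529 ≈ -4.6256e-5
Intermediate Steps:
M = 124 (M = -2*(-62) = 124)
p = 10323/30238 (p = -10323*(-1/30238) = 10323/30238 ≈ 0.34139)
A(W, b) = b + 174*W + 3*b*√2 (A(W, b) = (174*W + √(124 - 106)*b) + b = (174*W + √18*b) + b = (174*W + (3*√2)*b) + b = (174*W + 3*b*√2) + b = b + 174*W + 3*b*√2)
1/(A(-125, 25) + p) = 1/((25 + 174*(-125) + 3*25*√2) + 10323/30238) = 1/((25 - 21750 + 75*√2) + 10323/30238) = 1/((-21725 + 75*√2) + 10323/30238) = 1/(-656910227/30238 + 75*√2)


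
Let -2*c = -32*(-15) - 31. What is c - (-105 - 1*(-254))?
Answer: -747/2 ≈ -373.50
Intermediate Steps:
c = -449/2 (c = -(-32*(-15) - 31)/2 = -(480 - 31)/2 = -1/2*449 = -449/2 ≈ -224.50)
c - (-105 - 1*(-254)) = -449/2 - (-105 - 1*(-254)) = -449/2 - (-105 + 254) = -449/2 - 1*149 = -449/2 - 149 = -747/2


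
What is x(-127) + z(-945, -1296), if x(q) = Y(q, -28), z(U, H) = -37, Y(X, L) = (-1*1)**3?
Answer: -38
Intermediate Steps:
Y(X, L) = -1 (Y(X, L) = (-1)**3 = -1)
x(q) = -1
x(-127) + z(-945, -1296) = -1 - 37 = -38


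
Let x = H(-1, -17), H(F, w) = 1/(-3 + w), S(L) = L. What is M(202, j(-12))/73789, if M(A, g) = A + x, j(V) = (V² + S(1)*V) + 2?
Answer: 4039/1475780 ≈ 0.0027369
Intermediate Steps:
j(V) = 2 + V + V² (j(V) = (V² + 1*V) + 2 = (V² + V) + 2 = (V + V²) + 2 = 2 + V + V²)
x = -1/20 (x = 1/(-3 - 17) = 1/(-20) = -1/20 ≈ -0.050000)
M(A, g) = -1/20 + A (M(A, g) = A - 1/20 = -1/20 + A)
M(202, j(-12))/73789 = (-1/20 + 202)/73789 = (4039/20)*(1/73789) = 4039/1475780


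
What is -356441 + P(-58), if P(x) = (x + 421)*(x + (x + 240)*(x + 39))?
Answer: -1632749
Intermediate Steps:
P(x) = (421 + x)*(x + (39 + x)*(240 + x)) (P(x) = (421 + x)*(x + (240 + x)*(39 + x)) = (421 + x)*(x + (39 + x)*(240 + x)))
-356441 + P(-58) = -356441 + (3940560 + (-58)**3 + 701*(-58)**2 + 127240*(-58)) = -356441 + (3940560 - 195112 + 701*3364 - 7379920) = -356441 + (3940560 - 195112 + 2358164 - 7379920) = -356441 - 1276308 = -1632749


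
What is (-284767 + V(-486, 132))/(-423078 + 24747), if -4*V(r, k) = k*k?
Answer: 289123/398331 ≈ 0.72584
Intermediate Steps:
V(r, k) = -k²/4 (V(r, k) = -k*k/4 = -k²/4)
(-284767 + V(-486, 132))/(-423078 + 24747) = (-284767 - ¼*132²)/(-423078 + 24747) = (-284767 - ¼*17424)/(-398331) = (-284767 - 4356)*(-1/398331) = -289123*(-1/398331) = 289123/398331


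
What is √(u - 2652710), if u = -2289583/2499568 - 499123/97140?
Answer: I*√610909545269857613554632405/15175502220 ≈ 1628.7*I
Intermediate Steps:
u = -367500492871/60702008880 (u = -2289583*1/2499568 - 499123*1/97140 = -2289583/2499568 - 499123/97140 = -367500492871/60702008880 ≈ -6.0542)
√(u - 2652710) = √(-367500492871/60702008880 - 2652710) = √(-161025193476557671/60702008880) = I*√610909545269857613554632405/15175502220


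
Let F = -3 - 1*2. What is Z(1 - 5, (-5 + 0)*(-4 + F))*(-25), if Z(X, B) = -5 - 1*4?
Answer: 225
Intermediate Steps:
F = -5 (F = -3 - 2 = -5)
Z(X, B) = -9 (Z(X, B) = -5 - 4 = -9)
Z(1 - 5, (-5 + 0)*(-4 + F))*(-25) = -9*(-25) = 225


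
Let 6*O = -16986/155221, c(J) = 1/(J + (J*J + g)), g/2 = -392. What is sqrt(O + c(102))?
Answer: I*sqrt(41299554059819682)/1509058562 ≈ 0.13467*I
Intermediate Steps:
g = -784 (g = 2*(-392) = -784)
c(J) = 1/(-784 + J + J**2) (c(J) = 1/(J + (J*J - 784)) = 1/(J + (J**2 - 784)) = 1/(J + (-784 + J**2)) = 1/(-784 + J + J**2))
O = -2831/155221 (O = (-16986/155221)/6 = (-16986*1/155221)/6 = (1/6)*(-16986/155221) = -2831/155221 ≈ -0.018239)
sqrt(O + c(102)) = sqrt(-2831/155221 + 1/(-784 + 102 + 102**2)) = sqrt(-2831/155221 + 1/(-784 + 102 + 10404)) = sqrt(-2831/155221 + 1/9722) = sqrt(-27367761/1509058562) = I*sqrt(41299554059819682)/1509058562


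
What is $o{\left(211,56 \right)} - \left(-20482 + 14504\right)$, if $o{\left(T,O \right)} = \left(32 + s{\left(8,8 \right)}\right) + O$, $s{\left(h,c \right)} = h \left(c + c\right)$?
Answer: $6194$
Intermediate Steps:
$s{\left(h,c \right)} = 2 c h$ ($s{\left(h,c \right)} = h 2 c = 2 c h$)
$o{\left(T,O \right)} = 160 + O$ ($o{\left(T,O \right)} = \left(32 + 2 \cdot 8 \cdot 8\right) + O = \left(32 + 128\right) + O = 160 + O$)
$o{\left(211,56 \right)} - \left(-20482 + 14504\right) = \left(160 + 56\right) - \left(-20482 + 14504\right) = 216 - -5978 = 216 + 5978 = 6194$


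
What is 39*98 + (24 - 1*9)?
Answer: 3837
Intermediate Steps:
39*98 + (24 - 1*9) = 3822 + (24 - 9) = 3822 + 15 = 3837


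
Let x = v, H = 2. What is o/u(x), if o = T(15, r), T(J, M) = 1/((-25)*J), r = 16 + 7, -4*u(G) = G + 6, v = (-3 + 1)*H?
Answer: 2/375 ≈ 0.0053333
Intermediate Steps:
v = -4 (v = (-3 + 1)*2 = -2*2 = -4)
x = -4
u(G) = -3/2 - G/4 (u(G) = -(G + 6)/4 = -(6 + G)/4 = -3/2 - G/4)
r = 23
T(J, M) = -1/(25*J)
o = -1/375 (o = -1/25/15 = -1/25*1/15 = -1/375 ≈ -0.0026667)
o/u(x) = -1/(375*(-3/2 - ¼*(-4))) = -1/(375*(-3/2 + 1)) = -1/(375*(-½)) = -1/375*(-2) = 2/375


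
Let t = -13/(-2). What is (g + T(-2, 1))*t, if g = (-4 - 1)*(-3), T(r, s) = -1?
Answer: 91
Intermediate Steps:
t = 13/2 (t = -13*(-½) = 13/2 ≈ 6.5000)
g = 15 (g = -5*(-3) = 15)
(g + T(-2, 1))*t = (15 - 1)*(13/2) = 14*(13/2) = 91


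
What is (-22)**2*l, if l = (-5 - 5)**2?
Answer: 48400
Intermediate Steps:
l = 100 (l = (-10)**2 = 100)
(-22)**2*l = (-22)**2*100 = 484*100 = 48400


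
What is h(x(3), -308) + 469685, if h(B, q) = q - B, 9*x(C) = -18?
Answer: 469379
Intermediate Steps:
x(C) = -2 (x(C) = (1/9)*(-18) = -2)
h(x(3), -308) + 469685 = (-308 - 1*(-2)) + 469685 = (-308 + 2) + 469685 = -306 + 469685 = 469379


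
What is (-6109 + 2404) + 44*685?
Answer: 26435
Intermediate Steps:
(-6109 + 2404) + 44*685 = -3705 + 30140 = 26435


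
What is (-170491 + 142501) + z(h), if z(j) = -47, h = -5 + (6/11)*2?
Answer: -28037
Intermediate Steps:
h = -43/11 (h = -5 + (6*(1/11))*2 = -5 + (6/11)*2 = -5 + 12/11 = -43/11 ≈ -3.9091)
(-170491 + 142501) + z(h) = (-170491 + 142501) - 47 = -27990 - 47 = -28037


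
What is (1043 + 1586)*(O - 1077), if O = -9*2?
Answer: -2878755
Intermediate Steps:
O = -18
(1043 + 1586)*(O - 1077) = (1043 + 1586)*(-18 - 1077) = 2629*(-1095) = -2878755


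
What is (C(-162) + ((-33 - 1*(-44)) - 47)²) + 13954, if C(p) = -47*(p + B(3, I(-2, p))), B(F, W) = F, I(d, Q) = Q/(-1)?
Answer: 22723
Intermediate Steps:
I(d, Q) = -Q (I(d, Q) = Q*(-1) = -Q)
C(p) = -141 - 47*p (C(p) = -47*(p + 3) = -47*(3 + p) = -141 - 47*p)
(C(-162) + ((-33 - 1*(-44)) - 47)²) + 13954 = ((-141 - 47*(-162)) + ((-33 - 1*(-44)) - 47)²) + 13954 = ((-141 + 7614) + ((-33 + 44) - 47)²) + 13954 = (7473 + (11 - 47)²) + 13954 = (7473 + (-36)²) + 13954 = (7473 + 1296) + 13954 = 8769 + 13954 = 22723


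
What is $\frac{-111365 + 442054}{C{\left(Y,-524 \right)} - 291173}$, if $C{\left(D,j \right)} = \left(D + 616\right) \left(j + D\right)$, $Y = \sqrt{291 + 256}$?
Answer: $- \frac{4409737815}{8179721702} - \frac{330689 \sqrt{547}}{4089860851} \approx -0.541$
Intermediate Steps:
$Y = \sqrt{547} \approx 23.388$
$C{\left(D,j \right)} = \left(616 + D\right) \left(D + j\right)$
$\frac{-111365 + 442054}{C{\left(Y,-524 \right)} - 291173} = \frac{-111365 + 442054}{\left(\left(\sqrt{547}\right)^{2} + 616 \sqrt{547} + 616 \left(-524\right) + \sqrt{547} \left(-524\right)\right) - 291173} = \frac{330689}{\left(547 + 616 \sqrt{547} - 322784 - 524 \sqrt{547}\right) - 291173} = \frac{330689}{\left(-322237 + 92 \sqrt{547}\right) - 291173} = \frac{330689}{-613410 + 92 \sqrt{547}}$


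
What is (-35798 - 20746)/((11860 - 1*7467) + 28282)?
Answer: -56544/32675 ≈ -1.7305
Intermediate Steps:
(-35798 - 20746)/((11860 - 1*7467) + 28282) = -56544/((11860 - 7467) + 28282) = -56544/(4393 + 28282) = -56544/32675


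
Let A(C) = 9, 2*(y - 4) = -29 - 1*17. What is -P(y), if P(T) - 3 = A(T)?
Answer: -12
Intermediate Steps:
y = -19 (y = 4 + (-29 - 1*17)/2 = 4 + (-29 - 17)/2 = 4 + (½)*(-46) = 4 - 23 = -19)
P(T) = 12 (P(T) = 3 + 9 = 12)
-P(y) = -1*12 = -12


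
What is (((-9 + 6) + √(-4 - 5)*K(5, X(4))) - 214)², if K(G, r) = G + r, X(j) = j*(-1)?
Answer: 47080 - 1302*I ≈ 47080.0 - 1302.0*I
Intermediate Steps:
X(j) = -j
(((-9 + 6) + √(-4 - 5)*K(5, X(4))) - 214)² = (((-9 + 6) + √(-4 - 5)*(5 - 1*4)) - 214)² = ((-3 + √(-9)*(5 - 4)) - 214)² = ((-3 + (3*I)*1) - 214)² = ((-3 + 3*I) - 214)² = (-217 + 3*I)²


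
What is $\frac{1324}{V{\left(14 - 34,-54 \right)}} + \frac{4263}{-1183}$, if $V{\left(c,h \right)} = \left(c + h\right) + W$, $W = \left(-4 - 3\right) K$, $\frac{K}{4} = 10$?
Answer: $- \frac{219671}{29913} \approx -7.3437$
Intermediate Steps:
$K = 40$ ($K = 4 \cdot 10 = 40$)
$W = -280$ ($W = \left(-4 - 3\right) 40 = \left(-7\right) 40 = -280$)
$V{\left(c,h \right)} = -280 + c + h$ ($V{\left(c,h \right)} = \left(c + h\right) - 280 = -280 + c + h$)
$\frac{1324}{V{\left(14 - 34,-54 \right)}} + \frac{4263}{-1183} = \frac{1324}{-280 + \left(14 - 34\right) - 54} + \frac{4263}{-1183} = \frac{1324}{-280 + \left(14 - 34\right) - 54} + 4263 \left(- \frac{1}{1183}\right) = \frac{1324}{-280 - 20 - 54} - \frac{609}{169} = \frac{1324}{-354} - \frac{609}{169} = 1324 \left(- \frac{1}{354}\right) - \frac{609}{169} = - \frac{662}{177} - \frac{609}{169} = - \frac{219671}{29913}$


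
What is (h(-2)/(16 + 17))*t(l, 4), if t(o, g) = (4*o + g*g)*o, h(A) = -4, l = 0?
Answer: 0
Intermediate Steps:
t(o, g) = o*(g**2 + 4*o) (t(o, g) = (4*o + g**2)*o = (g**2 + 4*o)*o = o*(g**2 + 4*o))
(h(-2)/(16 + 17))*t(l, 4) = (-4/(16 + 17))*(0*(4**2 + 4*0)) = (-4/33)*(0*(16 + 0)) = (-4*1/33)*(0*16) = -4/33*0 = 0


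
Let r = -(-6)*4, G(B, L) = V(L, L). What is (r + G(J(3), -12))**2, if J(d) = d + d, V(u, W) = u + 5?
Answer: 289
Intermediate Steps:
V(u, W) = 5 + u
J(d) = 2*d
G(B, L) = 5 + L
r = 24 (r = -1*(-24) = 24)
(r + G(J(3), -12))**2 = (24 + (5 - 12))**2 = (24 - 7)**2 = 17**2 = 289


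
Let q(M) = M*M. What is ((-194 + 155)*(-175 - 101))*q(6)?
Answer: 387504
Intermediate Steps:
q(M) = M**2
((-194 + 155)*(-175 - 101))*q(6) = ((-194 + 155)*(-175 - 101))*6**2 = -39*(-276)*36 = 10764*36 = 387504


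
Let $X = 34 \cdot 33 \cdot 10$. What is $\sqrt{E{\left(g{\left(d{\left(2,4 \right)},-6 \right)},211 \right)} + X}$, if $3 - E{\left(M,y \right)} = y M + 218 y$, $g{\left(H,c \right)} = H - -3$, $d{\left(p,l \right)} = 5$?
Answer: $i \sqrt{36463} \approx 190.95 i$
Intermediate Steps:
$g{\left(H,c \right)} = 3 + H$ ($g{\left(H,c \right)} = H + 3 = 3 + H$)
$E{\left(M,y \right)} = 3 - 218 y - M y$ ($E{\left(M,y \right)} = 3 - \left(y M + 218 y\right) = 3 - \left(M y + 218 y\right) = 3 - \left(218 y + M y\right) = 3 - 218 y - M y$)
$X = 11220$ ($X = 1122 \cdot 10 = 11220$)
$\sqrt{E{\left(g{\left(d{\left(2,4 \right)},-6 \right)},211 \right)} + X} = \sqrt{\left(3 - 45998 - \left(3 + 5\right) 211\right) + 11220} = \sqrt{\left(3 - 45998 - 8 \cdot 211\right) + 11220} = \sqrt{\left(3 - 45998 - 1688\right) + 11220} = \sqrt{-47683 + 11220} = \sqrt{-36463} = i \sqrt{36463}$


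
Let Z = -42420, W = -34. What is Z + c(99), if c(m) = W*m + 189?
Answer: -45597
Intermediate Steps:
c(m) = 189 - 34*m (c(m) = -34*m + 189 = 189 - 34*m)
Z + c(99) = -42420 + (189 - 34*99) = -42420 + (189 - 3366) = -42420 - 3177 = -45597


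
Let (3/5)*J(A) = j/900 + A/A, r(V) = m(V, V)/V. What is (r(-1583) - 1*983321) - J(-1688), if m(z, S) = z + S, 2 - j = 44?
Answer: -88498853/90 ≈ -9.8332e+5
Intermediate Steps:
j = -42 (j = 2 - 1*44 = 2 - 44 = -42)
m(z, S) = S + z
r(V) = 2 (r(V) = (V + V)/V = (2*V)/V = 2)
J(A) = 143/90 (J(A) = 5*(-42/900 + A/A)/3 = 5*(-42*1/900 + 1)/3 = 5*(-7/150 + 1)/3 = (5/3)*(143/150) = 143/90)
(r(-1583) - 1*983321) - J(-1688) = (2 - 1*983321) - 1*143/90 = (2 - 983321) - 143/90 = -983319 - 143/90 = -88498853/90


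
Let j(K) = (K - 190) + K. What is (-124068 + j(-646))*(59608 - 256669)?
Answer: 24741008550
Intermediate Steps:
j(K) = -190 + 2*K (j(K) = (-190 + K) + K = -190 + 2*K)
(-124068 + j(-646))*(59608 - 256669) = (-124068 + (-190 + 2*(-646)))*(59608 - 256669) = (-124068 + (-190 - 1292))*(-197061) = (-124068 - 1482)*(-197061) = -125550*(-197061) = 24741008550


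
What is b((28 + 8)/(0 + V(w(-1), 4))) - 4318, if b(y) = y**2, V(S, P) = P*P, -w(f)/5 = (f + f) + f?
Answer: -69007/16 ≈ -4312.9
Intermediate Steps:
w(f) = -15*f (w(f) = -5*((f + f) + f) = -5*(2*f + f) = -15*f)
V(S, P) = P**2
b((28 + 8)/(0 + V(w(-1), 4))) - 4318 = ((28 + 8)/(0 + 4**2))**2 - 4318 = (36/(0 + 16))**2 - 4318 = (36/16)**2 - 4318 = (36*(1/16))**2 - 4318 = (9/4)**2 - 4318 = 81/16 - 4318 = -69007/16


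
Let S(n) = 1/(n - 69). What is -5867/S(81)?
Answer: -70404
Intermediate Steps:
S(n) = 1/(-69 + n)
-5867/S(81) = -5867/(1/(-69 + 81)) = -5867/(1/12) = -5867/1/12 = -5867*12 = -70404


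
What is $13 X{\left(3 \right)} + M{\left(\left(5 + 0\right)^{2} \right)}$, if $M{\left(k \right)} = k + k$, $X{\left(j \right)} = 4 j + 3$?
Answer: $245$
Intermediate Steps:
$X{\left(j \right)} = 3 + 4 j$
$M{\left(k \right)} = 2 k$
$13 X{\left(3 \right)} + M{\left(\left(5 + 0\right)^{2} \right)} = 13 \left(3 + 4 \cdot 3\right) + 2 \left(5 + 0\right)^{2} = 13 \left(3 + 12\right) + 2 \cdot 5^{2} = 13 \cdot 15 + 2 \cdot 25 = 195 + 50 = 245$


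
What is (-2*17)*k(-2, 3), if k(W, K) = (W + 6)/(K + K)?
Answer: -68/3 ≈ -22.667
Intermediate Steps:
k(W, K) = (6 + W)/(2*K) (k(W, K) = (6 + W)/((2*K)) = (6 + W)*(1/(2*K)) = (6 + W)/(2*K))
(-2*17)*k(-2, 3) = (-2*17)*((1/2)*(6 - 2)/3) = -17*4/3 = -34*2/3 = -68/3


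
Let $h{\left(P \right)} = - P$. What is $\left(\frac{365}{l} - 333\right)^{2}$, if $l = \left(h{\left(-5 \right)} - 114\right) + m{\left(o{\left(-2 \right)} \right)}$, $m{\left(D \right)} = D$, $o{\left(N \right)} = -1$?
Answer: $\frac{54745201}{484} \approx 1.1311 \cdot 10^{5}$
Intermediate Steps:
$l = -110$ ($l = \left(\left(-1\right) \left(-5\right) - 114\right) - 1 = \left(5 - 114\right) - 1 = -109 - 1 = -110$)
$\left(\frac{365}{l} - 333\right)^{2} = \left(\frac{365}{-110} - 333\right)^{2} = \left(365 \left(- \frac{1}{110}\right) - 333\right)^{2} = \left(- \frac{73}{22} - 333\right)^{2} = \left(- \frac{7399}{22}\right)^{2} = \frac{54745201}{484}$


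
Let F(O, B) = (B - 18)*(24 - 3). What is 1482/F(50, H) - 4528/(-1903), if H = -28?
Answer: 258967/306383 ≈ 0.84524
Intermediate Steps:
F(O, B) = -378 + 21*B (F(O, B) = (-18 + B)*21 = -378 + 21*B)
1482/F(50, H) - 4528/(-1903) = 1482/(-378 + 21*(-28)) - 4528/(-1903) = 1482/(-378 - 588) - 4528*(-1/1903) = 1482/(-966) + 4528/1903 = 1482*(-1/966) + 4528/1903 = -247/161 + 4528/1903 = 258967/306383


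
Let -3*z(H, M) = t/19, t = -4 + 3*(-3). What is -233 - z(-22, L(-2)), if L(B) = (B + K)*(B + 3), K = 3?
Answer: -13294/57 ≈ -233.23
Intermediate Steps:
t = -13 (t = -4 - 9 = -13)
L(B) = (3 + B)² (L(B) = (B + 3)*(B + 3) = (3 + B)*(3 + B) = (3 + B)²)
z(H, M) = 13/57 (z(H, M) = -(-13)/(3*19) = -⅓*(-13/19) = 13/57)
-233 - z(-22, L(-2)) = -233 - 1*13/57 = -233 - 13/57 = -13294/57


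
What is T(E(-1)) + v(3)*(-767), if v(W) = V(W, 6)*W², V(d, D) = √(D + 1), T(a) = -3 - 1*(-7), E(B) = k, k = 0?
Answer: 4 - 6903*√7 ≈ -18260.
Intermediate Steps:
E(B) = 0
T(a) = 4 (T(a) = -3 + 7 = 4)
V(d, D) = √(1 + D)
v(W) = √7*W² (v(W) = √(1 + 6)*W² = √7*W²)
T(E(-1)) + v(3)*(-767) = 4 + (√7*3²)*(-767) = 4 + (√7*9)*(-767) = 4 + (9*√7)*(-767) = 4 - 6903*√7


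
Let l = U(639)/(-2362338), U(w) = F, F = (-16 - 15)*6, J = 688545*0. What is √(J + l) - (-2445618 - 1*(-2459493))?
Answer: -13875 + √1356157/131241 ≈ -13875.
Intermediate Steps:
J = 0
F = -186 (F = -31*6 = -186)
U(w) = -186
l = 31/393723 (l = -186/(-2362338) = -186*(-1/2362338) = 31/393723 ≈ 7.8736e-5)
√(J + l) - (-2445618 - 1*(-2459493)) = √(0 + 31/393723) - (-2445618 - 1*(-2459493)) = √(31/393723) - (-2445618 + 2459493) = √1356157/131241 - 1*13875 = √1356157/131241 - 13875 = -13875 + √1356157/131241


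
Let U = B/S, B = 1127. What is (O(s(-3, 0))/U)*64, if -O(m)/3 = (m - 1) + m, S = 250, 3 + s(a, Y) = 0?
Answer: 48000/161 ≈ 298.14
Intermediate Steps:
s(a, Y) = -3 (s(a, Y) = -3 + 0 = -3)
O(m) = 3 - 6*m (O(m) = -3*((m - 1) + m) = -3*((-1 + m) + m) = -3*(-1 + 2*m) = 3 - 6*m)
U = 1127/250 ≈ 4.5080
(O(s(-3, 0))/U)*64 = ((3 - 6*(-3))/(1127/250))*64 = ((3 + 18)*(250/1127))*64 = (21*(250/1127))*64 = (750/161)*64 = 48000/161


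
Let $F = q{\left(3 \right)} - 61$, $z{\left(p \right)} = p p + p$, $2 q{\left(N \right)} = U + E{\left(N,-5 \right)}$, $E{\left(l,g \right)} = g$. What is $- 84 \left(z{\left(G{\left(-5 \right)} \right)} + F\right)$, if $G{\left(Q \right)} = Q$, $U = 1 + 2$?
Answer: $3528$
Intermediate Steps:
$U = 3$
$q{\left(N \right)} = -1$ ($q{\left(N \right)} = \frac{3 - 5}{2} = \frac{1}{2} \left(-2\right) = -1$)
$z{\left(p \right)} = p + p^{2}$ ($z{\left(p \right)} = p^{2} + p = p + p^{2}$)
$F = -62$ ($F = -1 - 61 = -62$)
$- 84 \left(z{\left(G{\left(-5 \right)} \right)} + F\right) = - 84 \left(- 5 \left(1 - 5\right) - 62\right) = - 84 \left(\left(-5\right) \left(-4\right) - 62\right) = - 84 \left(20 - 62\right) = \left(-84\right) \left(-42\right) = 3528$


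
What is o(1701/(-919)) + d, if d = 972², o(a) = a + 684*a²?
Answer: 799905242889/844561 ≈ 9.4713e+5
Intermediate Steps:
d = 944784
o(1701/(-919)) + d = (1701/(-919))*(1 + 684*(1701/(-919))) + 944784 = (1701*(-1/919))*(1 + 684*(1701*(-1/919))) + 944784 = -1701*(1 + 684*(-1701/919))/919 + 944784 = -1701*(1 - 1163484/919)/919 + 944784 = -1701/919*(-1162565/919) + 944784 = 1977523065/844561 + 944784 = 799905242889/844561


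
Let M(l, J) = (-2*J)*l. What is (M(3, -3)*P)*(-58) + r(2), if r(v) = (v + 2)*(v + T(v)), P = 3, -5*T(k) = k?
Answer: -15628/5 ≈ -3125.6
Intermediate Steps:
T(k) = -k/5
M(l, J) = -2*J*l
r(v) = 4*v*(2 + v)/5 (r(v) = (v + 2)*(v - v/5) = (2 + v)*(4*v/5) = 4*v*(2 + v)/5)
(M(3, -3)*P)*(-58) + r(2) = (-2*(-3)*3*3)*(-58) + (⅘)*2*(2 + 2) = (18*3)*(-58) + (⅘)*2*4 = 54*(-58) + 32/5 = -3132 + 32/5 = -15628/5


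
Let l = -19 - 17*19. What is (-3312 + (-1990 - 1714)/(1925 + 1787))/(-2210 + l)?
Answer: 1537231/1184128 ≈ 1.2982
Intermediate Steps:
l = -342 (l = -19 - 323 = -342)
(-3312 + (-1990 - 1714)/(1925 + 1787))/(-2210 + l) = (-3312 + (-1990 - 1714)/(1925 + 1787))/(-2210 - 342) = (-3312 - 3704/3712)/(-2552) = (-3312 - 3704*1/3712)*(-1/2552) = (-3312 - 463/464)*(-1/2552) = -1537231/464*(-1/2552) = 1537231/1184128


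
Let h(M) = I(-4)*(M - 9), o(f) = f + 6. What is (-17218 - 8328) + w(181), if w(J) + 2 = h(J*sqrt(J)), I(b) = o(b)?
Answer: -25566 + 362*sqrt(181) ≈ -20696.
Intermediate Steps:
o(f) = 6 + f
I(b) = 6 + b
h(M) = -18 + 2*M (h(M) = (6 - 4)*(M - 9) = 2*(-9 + M) = -18 + 2*M)
w(J) = -20 + 2*J**(3/2) (w(J) = -2 + (-18 + 2*(J*sqrt(J))) = -2 + (-18 + 2*J**(3/2)) = -20 + 2*J**(3/2))
(-17218 - 8328) + w(181) = (-17218 - 8328) + (-20 + 2*181**(3/2)) = -25546 + (-20 + 2*(181*sqrt(181))) = -25546 + (-20 + 362*sqrt(181)) = -25566 + 362*sqrt(181)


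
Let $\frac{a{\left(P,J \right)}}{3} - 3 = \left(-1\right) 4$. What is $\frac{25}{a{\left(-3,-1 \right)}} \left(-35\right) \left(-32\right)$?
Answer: $- \frac{28000}{3} \approx -9333.3$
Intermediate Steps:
$a{\left(P,J \right)} = -3$ ($a{\left(P,J \right)} = 9 + 3 \left(\left(-1\right) 4\right) = 9 + 3 \left(-4\right) = 9 - 12 = -3$)
$\frac{25}{a{\left(-3,-1 \right)}} \left(-35\right) \left(-32\right) = \frac{25}{-3} \left(-35\right) \left(-32\right) = 25 \left(- \frac{1}{3}\right) \left(-35\right) \left(-32\right) = \left(- \frac{25}{3}\right) \left(-35\right) \left(-32\right) = \frac{875}{3} \left(-32\right) = - \frac{28000}{3}$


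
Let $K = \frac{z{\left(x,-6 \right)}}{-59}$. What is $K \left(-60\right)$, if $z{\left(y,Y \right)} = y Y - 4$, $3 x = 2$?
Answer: $- \frac{480}{59} \approx -8.1356$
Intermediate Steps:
$x = \frac{2}{3}$ ($x = \frac{1}{3} \cdot 2 = \frac{2}{3} \approx 0.66667$)
$z{\left(y,Y \right)} = -4 + Y y$ ($z{\left(y,Y \right)} = Y y - 4 = -4 + Y y$)
$K = \frac{8}{59}$ ($K = \frac{-4 - 4}{-59} = \left(-4 - 4\right) \left(- \frac{1}{59}\right) = \left(-8\right) \left(- \frac{1}{59}\right) = \frac{8}{59} \approx 0.13559$)
$K \left(-60\right) = \frac{8}{59} \left(-60\right) = - \frac{480}{59}$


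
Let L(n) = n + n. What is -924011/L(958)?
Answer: -924011/1916 ≈ -482.26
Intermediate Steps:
L(n) = 2*n
-924011/L(958) = -924011/(2*958) = -924011/1916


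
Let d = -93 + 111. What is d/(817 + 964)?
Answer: 18/1781 ≈ 0.010107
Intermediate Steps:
d = 18
d/(817 + 964) = 18/(817 + 964) = 18/1781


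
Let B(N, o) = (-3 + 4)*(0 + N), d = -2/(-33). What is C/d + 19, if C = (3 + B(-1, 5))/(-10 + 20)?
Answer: 223/10 ≈ 22.300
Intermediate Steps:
d = 2/33 (d = -2*(-1/33) = 2/33 ≈ 0.060606)
B(N, o) = N (B(N, o) = 1*N = N)
C = ⅕ (C = (3 - 1)/(-10 + 20) = 2/10 = 2*(⅒) = ⅕ ≈ 0.20000)
C/d + 19 = 1/(5*(2/33)) + 19 = (⅕)*(33/2) + 19 = 33/10 + 19 = 223/10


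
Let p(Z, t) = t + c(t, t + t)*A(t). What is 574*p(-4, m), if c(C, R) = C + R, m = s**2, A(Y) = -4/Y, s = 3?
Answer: -1722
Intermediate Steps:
m = 9 (m = 3**2 = 9)
p(Z, t) = -12 + t (p(Z, t) = t + (t + (t + t))*(-4/t) = t + (t + 2*t)*(-4/t) = t + (3*t)*(-4/t) = t - 12 = -12 + t)
574*p(-4, m) = 574*(-12 + 9) = 574*(-3) = -1722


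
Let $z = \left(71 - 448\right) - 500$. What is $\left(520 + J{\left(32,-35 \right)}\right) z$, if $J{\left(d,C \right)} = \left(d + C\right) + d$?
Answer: $-481473$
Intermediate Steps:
$J{\left(d,C \right)} = C + 2 d$ ($J{\left(d,C \right)} = \left(C + d\right) + d = C + 2 d$)
$z = -877$ ($z = -377 - 500 = -877$)
$\left(520 + J{\left(32,-35 \right)}\right) z = \left(520 + \left(-35 + 2 \cdot 32\right)\right) \left(-877\right) = \left(520 + \left(-35 + 64\right)\right) \left(-877\right) = \left(520 + 29\right) \left(-877\right) = 549 \left(-877\right) = -481473$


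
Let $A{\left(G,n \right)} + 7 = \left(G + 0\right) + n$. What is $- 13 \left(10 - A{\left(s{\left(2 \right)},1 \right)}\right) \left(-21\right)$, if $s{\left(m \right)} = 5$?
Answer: $3003$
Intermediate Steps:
$A{\left(G,n \right)} = -7 + G + n$ ($A{\left(G,n \right)} = -7 + \left(\left(G + 0\right) + n\right) = -7 + \left(G + n\right) = -7 + G + n$)
$- 13 \left(10 - A{\left(s{\left(2 \right)},1 \right)}\right) \left(-21\right) = - 13 \left(10 - \left(-7 + 5 + 1\right)\right) \left(-21\right) = - 13 \left(10 - -1\right) \left(-21\right) = - 13 \left(10 + 1\right) \left(-21\right) = \left(-13\right) 11 \left(-21\right) = \left(-143\right) \left(-21\right) = 3003$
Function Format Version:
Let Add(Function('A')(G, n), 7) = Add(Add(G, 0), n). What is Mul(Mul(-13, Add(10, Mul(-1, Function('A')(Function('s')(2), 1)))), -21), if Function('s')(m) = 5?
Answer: 3003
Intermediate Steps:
Function('A')(G, n) = Add(-7, G, n) (Function('A')(G, n) = Add(-7, Add(Add(G, 0), n)) = Add(-7, Add(G, n)) = Add(-7, G, n))
Mul(Mul(-13, Add(10, Mul(-1, Function('A')(Function('s')(2), 1)))), -21) = Mul(Mul(-13, Add(10, Mul(-1, Add(-7, 5, 1)))), -21) = Mul(Mul(-13, Add(10, Mul(-1, -1))), -21) = Mul(Mul(-13, Add(10, 1)), -21) = Mul(Mul(-13, 11), -21) = Mul(-143, -21) = 3003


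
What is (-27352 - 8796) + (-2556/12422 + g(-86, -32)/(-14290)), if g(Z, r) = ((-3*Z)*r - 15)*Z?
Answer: -1606379396153/44377595 ≈ -36198.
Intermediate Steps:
g(Z, r) = Z*(-15 - 3*Z*r) (g(Z, r) = (-3*Z*r - 15)*Z = (-15 - 3*Z*r)*Z = Z*(-15 - 3*Z*r))
(-27352 - 8796) + (-2556/12422 + g(-86, -32)/(-14290)) = (-27352 - 8796) + (-2556/12422 - 3*(-86)*(5 - 86*(-32))/(-14290)) = -36148 + (-2556*1/12422 - 3*(-86)*(5 + 2752)*(-1/14290)) = -36148 + (-1278/6211 - 3*(-86)*2757*(-1/14290)) = -36148 + (-1278/6211 + 711306*(-1/14290)) = -36148 + (-1278/6211 - 355653/7145) = -36148 - 2218092093/44377595 = -1606379396153/44377595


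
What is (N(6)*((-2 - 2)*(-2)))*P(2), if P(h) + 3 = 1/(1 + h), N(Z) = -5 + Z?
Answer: -64/3 ≈ -21.333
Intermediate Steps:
P(h) = -3 + 1/(1 + h)
(N(6)*((-2 - 2)*(-2)))*P(2) = ((-5 + 6)*((-2 - 2)*(-2)))*((-2 - 3*2)/(1 + 2)) = (1*(-4*(-2)))*((-2 - 6)/3) = (1*8)*((1/3)*(-8)) = 8*(-8/3) = -64/3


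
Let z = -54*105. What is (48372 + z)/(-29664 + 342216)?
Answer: 7117/52092 ≈ 0.13662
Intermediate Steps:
z = -5670
(48372 + z)/(-29664 + 342216) = (48372 - 5670)/(-29664 + 342216) = 42702/312552 = 42702*(1/312552) = 7117/52092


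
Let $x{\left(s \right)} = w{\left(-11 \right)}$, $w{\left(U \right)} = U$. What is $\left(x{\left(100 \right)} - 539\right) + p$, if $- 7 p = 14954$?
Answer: $- \frac{18804}{7} \approx -2686.3$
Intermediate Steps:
$p = - \frac{14954}{7}$ ($p = \left(- \frac{1}{7}\right) 14954 = - \frac{14954}{7} \approx -2136.3$)
$x{\left(s \right)} = -11$
$\left(x{\left(100 \right)} - 539\right) + p = \left(-11 - 539\right) - \frac{14954}{7} = -550 - \frac{14954}{7} = - \frac{18804}{7}$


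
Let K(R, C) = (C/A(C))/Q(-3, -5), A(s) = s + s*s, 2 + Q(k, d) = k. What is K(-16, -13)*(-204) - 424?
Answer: -2137/5 ≈ -427.40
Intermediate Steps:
Q(k, d) = -2 + k
A(s) = s + s**2
K(R, C) = -1/(5*(1 + C)) (K(R, C) = (C/((C*(1 + C))))/(-2 - 3) = (C*(1/(C*(1 + C))))/(-5) = -1/5/(1 + C) = -1/(5*(1 + C)))
K(-16, -13)*(-204) - 424 = -1/(5 + 5*(-13))*(-204) - 424 = -1/(5 - 65)*(-204) - 424 = -1/(-60)*(-204) - 424 = -1*(-1/60)*(-204) - 424 = (1/60)*(-204) - 424 = -17/5 - 424 = -2137/5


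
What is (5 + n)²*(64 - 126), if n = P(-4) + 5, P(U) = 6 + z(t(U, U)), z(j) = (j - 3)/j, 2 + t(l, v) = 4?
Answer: -29791/2 ≈ -14896.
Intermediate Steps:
t(l, v) = 2 (t(l, v) = -2 + 4 = 2)
z(j) = (-3 + j)/j
P(U) = 11/2 (P(U) = 6 + (-3 + 2)/2 = 6 + (½)*(-1) = 6 - ½ = 11/2)
n = 21/2 (n = 11/2 + 5 = 21/2 ≈ 10.500)
(5 + n)²*(64 - 126) = (5 + 21/2)²*(64 - 126) = (31/2)²*(-62) = (961/4)*(-62) = -29791/2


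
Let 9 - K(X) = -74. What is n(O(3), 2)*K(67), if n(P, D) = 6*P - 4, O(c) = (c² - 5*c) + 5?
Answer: -830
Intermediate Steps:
K(X) = 83 (K(X) = 9 - 1*(-74) = 9 + 74 = 83)
O(c) = 5 + c² - 5*c
n(P, D) = -4 + 6*P
n(O(3), 2)*K(67) = (-4 + 6*(5 + 3² - 5*3))*83 = (-4 + 6*(5 + 9 - 15))*83 = (-4 + 6*(-1))*83 = (-4 - 6)*83 = -10*83 = -830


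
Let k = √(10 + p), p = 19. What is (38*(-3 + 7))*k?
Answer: 152*√29 ≈ 818.54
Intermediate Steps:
k = √29 (k = √(10 + 19) = √29 ≈ 5.3852)
(38*(-3 + 7))*k = (38*(-3 + 7))*√29 = (38*4)*√29 = 152*√29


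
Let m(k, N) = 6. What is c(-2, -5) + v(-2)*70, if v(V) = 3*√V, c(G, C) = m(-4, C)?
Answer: 6 + 210*I*√2 ≈ 6.0 + 296.98*I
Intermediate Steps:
c(G, C) = 6
c(-2, -5) + v(-2)*70 = 6 + (3*√(-2))*70 = 6 + (3*(I*√2))*70 = 6 + (3*I*√2)*70 = 6 + 210*I*√2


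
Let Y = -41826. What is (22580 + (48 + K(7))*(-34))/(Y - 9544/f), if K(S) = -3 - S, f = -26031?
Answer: -277073964/544381531 ≈ -0.50897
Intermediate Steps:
(22580 + (48 + K(7))*(-34))/(Y - 9544/f) = (22580 + (48 + (-3 - 1*7))*(-34))/(-41826 - 9544/(-26031)) = (22580 + (48 + (-3 - 7))*(-34))/(-41826 - 9544*(-1/26031)) = (22580 + (48 - 10)*(-34))/(-41826 + 9544/26031) = (22580 + 38*(-34))/(-1088763062/26031) = (22580 - 1292)*(-26031/1088763062) = 21288*(-26031/1088763062) = -277073964/544381531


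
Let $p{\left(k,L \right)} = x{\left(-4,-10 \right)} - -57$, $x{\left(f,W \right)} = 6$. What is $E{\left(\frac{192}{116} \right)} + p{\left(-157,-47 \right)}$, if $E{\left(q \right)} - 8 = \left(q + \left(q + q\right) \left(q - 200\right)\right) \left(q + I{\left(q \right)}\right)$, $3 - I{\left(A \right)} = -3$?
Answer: $- \frac{120545981}{24389} \approx -4942.6$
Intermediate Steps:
$I{\left(A \right)} = 6$ ($I{\left(A \right)} = 3 - -3 = 3 + 3 = 6$)
$p{\left(k,L \right)} = 63$ ($p{\left(k,L \right)} = 6 - -57 = 6 + 57 = 63$)
$E{\left(q \right)} = 8 + \left(6 + q\right) \left(q + 2 q \left(-200 + q\right)\right)$ ($E{\left(q \right)} = 8 + \left(q + \left(q + q\right) \left(q - 200\right)\right) \left(q + 6\right) = 8 + \left(q + 2 q \left(-200 + q\right)\right) \left(6 + q\right) = 8 + \left(6 + q\right) \left(q + 2 q \left(-200 + q\right)\right)$)
$E{\left(\frac{192}{116} \right)} + p{\left(-157,-47 \right)} = \left(8 - 2394 \cdot \frac{192}{116} - 387 \left(\frac{192}{116}\right)^{2} + 2 \left(\frac{192}{116}\right)^{3}\right) + 63 = \left(8 - 2394 \cdot 192 \cdot \frac{1}{116} - 387 \left(192 \cdot \frac{1}{116}\right)^{2} + 2 \left(192 \cdot \frac{1}{116}\right)^{3}\right) + 63 = \left(8 - \frac{114912}{29} - 387 \left(\frac{48}{29}\right)^{2} + 2 \left(\frac{48}{29}\right)^{3}\right) + 63 = \left(8 - \frac{114912}{29} - \frac{891648}{841} + 2 \cdot \frac{110592}{24389}\right) + 63 = \left(8 - \frac{114912}{29} - \frac{891648}{841} + \frac{221184}{24389}\right) + 63 = - \frac{122082488}{24389} + 63 = - \frac{120545981}{24389}$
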